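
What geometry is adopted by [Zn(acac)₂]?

tetrahedral

Each acetylacetonate is −1; balancing the 0 overall charge requires Zn(II).
Zn sits in group 12, so the d-electron count is 12 − 2 = 10.
Counting donor atoms: 2×acetylacetonate (bidentate) → 4 donors. Coordination number = 4.
A d¹⁰ ion has no crystal-field stabilisation preference between square planar and tetrahedral, so four ligands adopt the sterically favoured tetrahedral geometry.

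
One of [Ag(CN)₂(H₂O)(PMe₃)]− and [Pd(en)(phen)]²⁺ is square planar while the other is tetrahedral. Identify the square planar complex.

[Pd(en)(phen)]²⁺

For [Ag(CN)₂(H₂O)(PMe₃)]−: Each cyanide is −1; water is neutral; trimethylphosphine is neutral; balancing the −1 overall charge requires Ag(I). Ag sits in group 11, so the d-electron count is 11 − 1 = 10. A d¹⁰ ion has no crystal-field stabilisation preference between square planar and tetrahedral, so four ligands adopt the sterically favoured tetrahedral geometry. → tetrahedral.
For [Pd(en)(phen)]²⁺: Summing ligand charges against the +2 overall charge gives an oxidation state of +2 for palladium. Pd sits in group 10, so the d-electron count is 10 − 2 = 8. A 4d d⁸ ion has a large crystal-field splitting; square planar leaves the high-energy d_{x²−y²} orbital empty and maximises CFSE. → square planar.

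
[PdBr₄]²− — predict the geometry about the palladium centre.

square planar

Ligand charges: each bromide is −1. With an overall charge of −2 the palladium centre must be in the +2 oxidation state.
Group 10 minus oxidation state 2 gives a d⁸ configuration.
With 4 monodentate ligands the coordination number is 4.
A 4d d⁸ ion has a large crystal-field splitting; square planar leaves the high-energy d_{x²−y²} orbital empty and maximises CFSE.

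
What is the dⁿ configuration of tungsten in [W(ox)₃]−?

Each oxalate is −2; balancing the −1 overall charge requires W(V).
Tungsten is a group-6 element; W(V) is therefore d¹.

d¹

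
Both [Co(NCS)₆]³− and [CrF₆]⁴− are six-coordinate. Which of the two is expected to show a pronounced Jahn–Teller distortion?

[Co(NCS)₆]³−: Ligand charges: each isothiocyanate is −1. With an overall charge of −3 the cobalt centre must be in the +3 oxidation state. Co sits in group 9, so the d-electron count is 9 − 3 = 6. Co(III) has an exceptionally large octahedral splitting and is low-spin with essentially every ligand except fluoride. The d⁶ configuration leaves the e_g set evenly filled (or empty) — no strong Jahn–Teller driving force.
[CrF₆]⁴−: Summing ligand charges against the −4 overall charge gives an oxidation state of +2 for chromium. Cr sits in group 6, so the d-electron count is 6 − 2 = 4. Fluoride is a weak-field ligand for a first-row metal, so the complex is high-spin. The t₂g³e_g¹ (high-spin) configuration has an unevenly filled e_g set; the Jahn–Teller theorem predicts a tetragonal distortion (typically axial elongation) to lift the degeneracy.

[CrF₆]⁴−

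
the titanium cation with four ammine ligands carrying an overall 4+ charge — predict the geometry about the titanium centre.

tetrahedral

Summing ligand charges against the +4 overall charge gives an oxidation state of +4 for titanium.
Titanium is a group-4 element; Ti(IV) is therefore d⁰.
With 4 monodentate ligands the coordination number is 4.
A d⁰ ion has no crystal-field stabilisation preference between square planar and tetrahedral, so four ligands adopt the sterically favoured tetrahedral geometry.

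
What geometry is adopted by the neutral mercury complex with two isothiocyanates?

Summing ligand charges against the 0 overall charge gives an oxidation state of +2 for mercury.
Group 12 minus oxidation state 2 gives a d¹⁰ configuration.
With 2 monodentate ligands the coordination number is 2.
A d¹⁰ ion with only two ligands adopts a linear arrangement (sp hybridisation; no CFSE preference).

linear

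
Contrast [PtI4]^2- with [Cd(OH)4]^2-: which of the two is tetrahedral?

[Cd(OH)4]^2-

For [PtI4]^2-: Summing ligand charges against the −2 overall charge gives an oxidation state of +2 for platinum. Pt sits in group 10, so the d-electron count is 10 − 2 = 8. A 5d d⁸ ion has a large crystal-field splitting; square planar leaves the high-energy d_{x²−y²} orbital empty and maximises CFSE. → square planar.
For [Cd(OH)4]^2-: Summing ligand charges against the −2 overall charge gives an oxidation state of +2 for cadmium. Cd sits in group 12, so the d-electron count is 12 − 2 = 10. A d¹⁰ ion has no crystal-field stabilisation preference between square planar and tetrahedral, so four ligands adopt the sterically favoured tetrahedral geometry. → tetrahedral.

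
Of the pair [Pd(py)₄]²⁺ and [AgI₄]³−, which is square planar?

For [Pd(py)₄]²⁺: Summing ligand charges against the +2 overall charge gives an oxidation state of +2 for palladium. Pd sits in group 10, so the d-electron count is 10 − 2 = 8. A 4d d⁸ ion has a large crystal-field splitting; square planar leaves the high-energy d_{x²−y²} orbital empty and maximises CFSE. → square planar.
For [AgI₄]³−: Ligand charges: each iodide is −1. With an overall charge of −3 the silver centre must be in the +1 oxidation state. Silver is a group-11 element; Ag(I) is therefore d¹⁰. A d¹⁰ ion has no crystal-field stabilisation preference between square planar and tetrahedral, so four ligands adopt the sterically favoured tetrahedral geometry. → tetrahedral.

[Pd(py)₄]²⁺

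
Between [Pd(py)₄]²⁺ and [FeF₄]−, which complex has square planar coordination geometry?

[Pd(py)₄]²⁺

For [Pd(py)₄]²⁺: Ligand charges: pyridine is neutral. With an overall charge of +2 the palladium centre must be in the +2 oxidation state. Palladium is a group-10 element; Pd(II) is therefore d⁸. A 4d d⁸ ion has a large crystal-field splitting; square planar leaves the high-energy d_{x²−y²} orbital empty and maximises CFSE. → square planar.
For [FeF₄]−: Ligand charges: each fluoride is −1. With an overall charge of −1 the iron centre must be in the +3 oxidation state. Group 8 minus oxidation state 3 gives a d⁵ configuration. A high-spin d⁵ ion has zero CFSE in either geometry, so four ligands adopt the sterically favoured tetrahedral geometry. → tetrahedral.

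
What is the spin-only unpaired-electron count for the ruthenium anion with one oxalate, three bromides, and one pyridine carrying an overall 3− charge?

0 unpaired electrons

Ligand charges: each oxalate is −2; each bromide is −1; pyridine is neutral. With an overall charge of −3 the ruthenium centre must be in the +2 oxidation state.
Ru sits in group 8, so the d-electron count is 8 − 2 = 6.
Counting donor atoms: 1×oxalate (bidentate) → 2 donors; 3×bromide (monodentate) → 3 donors; 1×pyridine (monodentate) → 1 donor. Coordination number = 6.
The spin state decides the count: a 4d ion has a large Δₒ and is invariably low-spin.
An octahedral low-spin d⁶ ion is t₂g⁶e_g⁰, giving 0 unpaired electrons.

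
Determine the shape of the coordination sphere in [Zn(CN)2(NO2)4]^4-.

Each cyanide is −1; each nitro (N-bound nitrite) is −1; balancing the −4 overall charge requires Zn(II).
Zn sits in group 12, so the d-electron count is 12 − 2 = 10.
With 6 monodentate ligands the coordination number is 6.
Six donors around a single metal centre give an octahedral coordination sphere.

octahedral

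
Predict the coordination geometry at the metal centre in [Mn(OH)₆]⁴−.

octahedral

Ligand charges: each hydroxide is −1. With an overall charge of −4 the manganese centre must be in the +2 oxidation state.
Group 7 minus oxidation state 2 gives a d⁵ configuration.
Coordination number: 6.
Six donors around a single metal centre give an octahedral coordination sphere.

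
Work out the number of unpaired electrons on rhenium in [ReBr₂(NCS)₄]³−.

Each bromide is −1; each isothiocyanate is −1; balancing the −3 overall charge requires Re(III).
Group 7 minus oxidation state 3 gives a d⁴ configuration.
The spin state decides the count: a 5d ion has a large Δₒ and is invariably low-spin.
An octahedral low-spin d⁴ ion is t₂g⁴e_g⁰, giving 2 unpaired electrons.

2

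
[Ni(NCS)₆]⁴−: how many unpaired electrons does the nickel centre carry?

Ligand charges: each isothiocyanate is −1. With an overall charge of −4 the nickel centre must be in the +2 oxidation state.
Group 10 minus oxidation state 2 gives a d⁸ configuration.
In an octahedral field the d⁸ configuration is t₂g⁶e_g² (only one arrangement possible), giving 2 unpaired electrons.

2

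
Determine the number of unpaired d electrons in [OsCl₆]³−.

Summing ligand charges against the −3 overall charge gives an oxidation state of +3 for osmium.
Osmium is a group-8 element; Os(III) is therefore d⁵.
The spin state decides the count: a 5d ion has a large Δₒ and is invariably low-spin.
An octahedral low-spin d⁵ ion is t₂g⁵e_g⁰, giving 1 unpaired electron.

1 unpaired electron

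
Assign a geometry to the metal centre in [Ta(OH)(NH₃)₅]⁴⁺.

octahedral

Ligand charges: each hydroxide is −1; ammonia is neutral. With an overall charge of +4 the tantalum centre must be in the +5 oxidation state.
Tantalum is a group-5 element; Ta(V) is therefore d⁰.
Coordination number: 6.
Six donors around a single metal centre give an octahedral coordination sphere.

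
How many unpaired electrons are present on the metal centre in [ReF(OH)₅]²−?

3

Summing ligand charges against the −2 overall charge gives an oxidation state of +4 for rhenium.
Re sits in group 7, so the d-electron count is 7 − 4 = 3.
In an octahedral field the d³ configuration is t₂g³e_g⁰ (only one arrangement possible), giving 3 unpaired electrons.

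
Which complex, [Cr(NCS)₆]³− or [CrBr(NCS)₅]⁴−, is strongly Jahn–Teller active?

[Cr(NCS)₆]³−: Each isothiocyanate is −1; balancing the −3 overall charge requires Cr(III). Chromium is a group-6 element; Cr(III) is therefore d³. The d³ configuration leaves the e_g set evenly filled (or empty) — no strong Jahn–Teller driving force.
[CrBr(NCS)₅]⁴−: Ligand charges: each bromide is −1; each isothiocyanate is −1. With an overall charge of −4 the chromium centre must be in the +2 oxidation state. Group 6 minus oxidation state 2 gives a d⁴ configuration. Bromide and isothiocyanate are weak-field ligands for a first-row metal, so the complex is high-spin. The t₂g³e_g¹ (high-spin) configuration has an unevenly filled e_g set; the Jahn–Teller theorem predicts a tetragonal distortion (typically axial elongation) to lift the degeneracy.

[CrBr(NCS)₅]⁴−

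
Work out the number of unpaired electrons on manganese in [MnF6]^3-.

4 unpaired electrons

Each fluoride is −1; balancing the −3 overall charge requires Mn(III).
Mn sits in group 7, so the d-electron count is 7 − 3 = 4.
The spin state decides the count: Fluoride is a weak-field ligand for a first-row metal, so the complex is high-spin.
An octahedral high-spin d⁴ ion is t₂g³e_g¹, giving 4 unpaired electrons.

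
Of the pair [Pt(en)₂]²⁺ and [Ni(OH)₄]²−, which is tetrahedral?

[Ni(OH)₄]²−

For [Pt(en)₂]²⁺: Ligand charges: ethylenediamine is neutral. With an overall charge of +2 the platinum centre must be in the +2 oxidation state. Group 10 minus oxidation state 2 gives a d⁸ configuration. A 5d d⁸ ion has a large crystal-field splitting; square planar leaves the high-energy d_{x²−y²} orbital empty and maximises CFSE. → square planar.
For [Ni(OH)₄]²−: Each hydroxide is −1; balancing the −2 overall charge requires Ni(II). Group 10 minus oxidation state 2 gives a d⁸ configuration. Hydroxide is a weak-field ligand. With weak-field ligands the CFSE gain from square planar is small, so a 3d d⁸ ion takes the sterically preferred tetrahedral geometry. → tetrahedral.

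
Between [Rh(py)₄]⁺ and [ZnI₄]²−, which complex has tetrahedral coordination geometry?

[ZnI₄]²−

For [Rh(py)₄]⁺: Summing ligand charges against the +1 overall charge gives an oxidation state of +1 for rhodium. Group 9 minus oxidation state 1 gives a d⁸ configuration. A 4d d⁸ ion has a large crystal-field splitting; square planar leaves the high-energy d_{x²−y²} orbital empty and maximises CFSE. → square planar.
For [ZnI₄]²−: Each iodide is −1; balancing the −2 overall charge requires Zn(II). Zn sits in group 12, so the d-electron count is 12 − 2 = 10. A d¹⁰ ion has no crystal-field stabilisation preference between square planar and tetrahedral, so four ligands adopt the sterically favoured tetrahedral geometry. → tetrahedral.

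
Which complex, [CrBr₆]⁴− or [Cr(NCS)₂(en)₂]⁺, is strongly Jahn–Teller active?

[CrBr₆]⁴−: Summing ligand charges against the −4 overall charge gives an oxidation state of +2 for chromium. Chromium is a group-6 element; Cr(II) is therefore d⁴. Bromide is a weak-field ligand for a first-row metal, so the complex is high-spin. The t₂g³e_g¹ (high-spin) configuration has an unevenly filled e_g set; the Jahn–Teller theorem predicts a tetragonal distortion (typically axial elongation) to lift the degeneracy.
[Cr(NCS)₂(en)₂]⁺: Each isothiocyanate is −1; ethylenediamine is neutral; balancing the +1 overall charge requires Cr(III). Group 6 minus oxidation state 3 gives a d³ configuration. The d³ configuration leaves the e_g set evenly filled (or empty) — no strong Jahn–Teller driving force.

[CrBr₆]⁴−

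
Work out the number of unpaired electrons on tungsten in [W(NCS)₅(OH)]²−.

Ligand charges: each isothiocyanate is −1; each hydroxide is −1. With an overall charge of −2 the tungsten centre must be in the +4 oxidation state.
W sits in group 6, so the d-electron count is 6 − 4 = 2.
In an octahedral field the d² configuration is t₂g²e_g⁰ (only one arrangement possible), giving 2 unpaired electrons.

2 unpaired electrons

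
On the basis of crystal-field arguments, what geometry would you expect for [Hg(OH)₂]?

linear

Summing ligand charges against the 0 overall charge gives an oxidation state of +2 for mercury.
Hg sits in group 12, so the d-electron count is 12 − 2 = 10.
With 2 monodentate ligands the coordination number is 2.
A d¹⁰ ion with only two ligands adopts a linear arrangement (sp hybridisation; no CFSE preference).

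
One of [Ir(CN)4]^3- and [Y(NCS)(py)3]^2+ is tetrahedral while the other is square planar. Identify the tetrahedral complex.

For [Ir(CN)4]^3-: Ligand charges: each cyanide is −1. With an overall charge of −3 the iridium centre must be in the +1 oxidation state. Iridium is a group-9 element; Ir(I) is therefore d⁸. A 5d d⁸ ion has a large crystal-field splitting; square planar leaves the high-energy d_{x²−y²} orbital empty and maximises CFSE. → square planar.
For [Y(NCS)(py)3]^2+: Ligand charges: each isothiocyanate is −1; pyridine is neutral. With an overall charge of +2 the yttrium centre must be in the +3 oxidation state. Yttrium is a group-3 element; Y(III) is therefore d⁰. A d⁰ ion has no crystal-field stabilisation preference between square planar and tetrahedral, so four ligands adopt the sterically favoured tetrahedral geometry. → tetrahedral.

[Y(NCS)(py)3]^2+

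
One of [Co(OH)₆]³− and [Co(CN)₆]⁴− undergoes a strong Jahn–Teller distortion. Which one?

[Co(CN)₆]⁴−

[Co(OH)₆]³−: Summing ligand charges against the −3 overall charge gives an oxidation state of +3 for cobalt. Co sits in group 9, so the d-electron count is 9 − 3 = 6. Co(III) has an exceptionally large octahedral splitting and is low-spin with essentially every ligand except fluoride. The d⁶ configuration leaves the e_g set evenly filled (or empty) — no strong Jahn–Teller driving force.
[Co(CN)₆]⁴−: Summing ligand charges against the −4 overall charge gives an oxidation state of +2 for cobalt. Co sits in group 9, so the d-electron count is 9 − 2 = 7. Cyanide is a strong-field ligand (high in the spectrochemical series) for a first-row metal, so the complex is low-spin. The t₂g⁶e_g¹ (low-spin) configuration has an unevenly filled e_g set; the Jahn–Teller theorem predicts a tetragonal distortion (typically axial elongation) to lift the degeneracy.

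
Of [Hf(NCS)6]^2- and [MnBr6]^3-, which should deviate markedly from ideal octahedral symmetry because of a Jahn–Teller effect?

[MnBr6]^3-

[Hf(NCS)6]^2-: Ligand charges: each isothiocyanate is −1. With an overall charge of −2 the hafnium centre must be in the +4 oxidation state. Hafnium is a group-4 element; Hf(IV) is therefore d⁰. The d⁰ configuration leaves the e_g set evenly filled (or empty) — no strong Jahn–Teller driving force.
[MnBr6]^3-: Summing ligand charges against the −3 overall charge gives an oxidation state of +3 for manganese. Mn sits in group 7, so the d-electron count is 7 − 3 = 4. Bromide is a weak-field ligand for a first-row metal, so the complex is high-spin. The t₂g³e_g¹ (high-spin) configuration has an unevenly filled e_g set; the Jahn–Teller theorem predicts a tetragonal distortion (typically axial elongation) to lift the degeneracy.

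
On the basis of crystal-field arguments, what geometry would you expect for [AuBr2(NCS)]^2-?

Ligand charges: each bromide is −1; each isothiocyanate is −1. With an overall charge of −2 the gold centre must be in the +1 oxidation state.
Gold is a group-11 element; Au(I) is therefore d¹⁰.
With 3 monodentate ligands the coordination number is 3.
Three ligands around a d¹⁰ centre minimise repulsion in a trigonal-planar arrangement.

trigonal planar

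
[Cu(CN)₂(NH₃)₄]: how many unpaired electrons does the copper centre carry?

1 unpaired electron

Summing ligand charges against the 0 overall charge gives an oxidation state of +2 for copper.
Cu sits in group 11, so the d-electron count is 11 − 2 = 9.
In an octahedral field the d⁹ configuration is t₂g⁶e_g³ (only one arrangement possible), giving 1 unpaired electron.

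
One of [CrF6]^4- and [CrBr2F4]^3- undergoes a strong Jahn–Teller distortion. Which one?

[CrF6]^4-

[CrF6]^4-: Each fluoride is −1; balancing the −4 overall charge requires Cr(II). Group 6 minus oxidation state 2 gives a d⁴ configuration. Fluoride is a weak-field ligand for a first-row metal, so the complex is high-spin. The t₂g³e_g¹ (high-spin) configuration has an unevenly filled e_g set; the Jahn–Teller theorem predicts a tetragonal distortion (typically axial elongation) to lift the degeneracy.
[CrBr2F4]^3-: Summing ligand charges against the −3 overall charge gives an oxidation state of +3 for chromium. Cr sits in group 6, so the d-electron count is 6 − 3 = 3. The d³ configuration leaves the e_g set evenly filled (or empty) — no strong Jahn–Teller driving force.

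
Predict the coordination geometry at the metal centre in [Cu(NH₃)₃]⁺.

trigonal planar

Summing ligand charges against the +1 overall charge gives an oxidation state of +1 for copper.
Group 11 minus oxidation state 1 gives a d¹⁰ configuration.
With 3 monodentate ligands the coordination number is 3.
Three ligands around a d¹⁰ centre minimise repulsion in a trigonal-planar arrangement.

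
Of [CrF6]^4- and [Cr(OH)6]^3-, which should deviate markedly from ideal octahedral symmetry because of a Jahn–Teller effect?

[CrF6]^4-: Summing ligand charges against the −4 overall charge gives an oxidation state of +2 for chromium. Group 6 minus oxidation state 2 gives a d⁴ configuration. Fluoride is a weak-field ligand for a first-row metal, so the complex is high-spin. The t₂g³e_g¹ (high-spin) configuration has an unevenly filled e_g set; the Jahn–Teller theorem predicts a tetragonal distortion (typically axial elongation) to lift the degeneracy.
[Cr(OH)6]^3-: Summing ligand charges against the −3 overall charge gives an oxidation state of +3 for chromium. Group 6 minus oxidation state 3 gives a d³ configuration. The d³ configuration leaves the e_g set evenly filled (or empty) — no strong Jahn–Teller driving force.

[CrF6]^4-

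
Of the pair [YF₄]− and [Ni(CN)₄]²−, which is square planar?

For [YF₄]−: Each fluoride is −1; balancing the −1 overall charge requires Y(III). Y sits in group 3, so the d-electron count is 3 − 3 = 0. A d⁰ ion has no crystal-field stabilisation preference between square planar and tetrahedral, so four ligands adopt the sterically favoured tetrahedral geometry. → tetrahedral.
For [Ni(CN)₄]²−: Ligand charges: each cyanide is −1. With an overall charge of −2 the nickel centre must be in the +2 oxidation state. Ni sits in group 10, so the d-electron count is 10 − 2 = 8. Cyanide is a strong-field ligand (high in the spectrochemical series). A 3d d⁸ ion with strong-field ligands gains enough CFSE to favour square planar over tetrahedral. → square planar.

[Ni(CN)₄]²−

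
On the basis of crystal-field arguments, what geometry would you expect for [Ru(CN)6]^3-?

octahedral

Ligand charges: each cyanide is −1. With an overall charge of −3 the ruthenium centre must be in the +3 oxidation state.
Ruthenium is a group-8 element; Ru(III) is therefore d⁵.
With 6 monodentate ligands the coordination number is 6.
Six donors around a single metal centre give an octahedral coordination sphere.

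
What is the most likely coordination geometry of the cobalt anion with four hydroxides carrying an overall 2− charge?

Each hydroxide is −1; balancing the −2 overall charge requires Co(II).
Cobalt is a group-9 element; Co(II) is therefore d⁷.
With 4 monodentate ligands the coordination number is 4.
Hydroxide is a weak-field ligand.
For a high-spin 3d d⁷ ion with weak-field ligands the small Δₜ gives little square-planar CFSE advantage, so four ligands adopt the sterically favoured tetrahedral geometry.

tetrahedral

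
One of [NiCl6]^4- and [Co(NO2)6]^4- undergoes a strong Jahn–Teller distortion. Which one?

[Co(NO2)6]^4-

[NiCl6]^4-: Ligand charges: each chloride is −1. With an overall charge of −4 the nickel centre must be in the +2 oxidation state. Ni sits in group 10, so the d-electron count is 10 − 2 = 8. The d⁸ configuration leaves the e_g set evenly filled (or empty) — no strong Jahn–Teller driving force.
[Co(NO2)6]^4-: Ligand charges: each nitro (N-bound nitrite) is −1. With an overall charge of −4 the cobalt centre must be in the +2 oxidation state. Co sits in group 9, so the d-electron count is 9 − 2 = 7. Nitro (N-bound nitrite) is a strong-field ligand (high in the spectrochemical series) for a first-row metal, so the complex is low-spin. The t₂g⁶e_g¹ (low-spin) configuration has an unevenly filled e_g set; the Jahn–Teller theorem predicts a tetragonal distortion (typically axial elongation) to lift the degeneracy.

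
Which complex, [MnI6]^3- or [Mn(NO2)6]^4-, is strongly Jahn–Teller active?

[MnI6]^3-

[MnI6]^3-: Ligand charges: each iodide is −1. With an overall charge of −3 the manganese centre must be in the +3 oxidation state. Group 7 minus oxidation state 3 gives a d⁴ configuration. Iodide is a weak-field ligand for a first-row metal, so the complex is high-spin. The t₂g³e_g¹ (high-spin) configuration has an unevenly filled e_g set; the Jahn–Teller theorem predicts a tetragonal distortion (typically axial elongation) to lift the degeneracy.
[Mn(NO2)6]^4-: Ligand charges: each nitro (N-bound nitrite) is −1. With an overall charge of −4 the manganese centre must be in the +2 oxidation state. Mn sits in group 7, so the d-electron count is 7 − 2 = 5. Nitro (N-bound nitrite) is a strong-field ligand (high in the spectrochemical series) for a first-row metal, so the complex is low-spin. The d⁵ configuration leaves the e_g set evenly filled (or empty) — no strong Jahn–Teller driving force.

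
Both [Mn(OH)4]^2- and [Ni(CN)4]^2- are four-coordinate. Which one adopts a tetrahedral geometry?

For [Mn(OH)4]^2-: Ligand charges: each hydroxide is −1. With an overall charge of −2 the manganese centre must be in the +2 oxidation state. Group 7 minus oxidation state 2 gives a d⁵ configuration. A high-spin d⁵ ion has zero CFSE in either geometry, so four ligands adopt the sterically favoured tetrahedral geometry. → tetrahedral.
For [Ni(CN)4]^2-: Each cyanide is −1; balancing the −2 overall charge requires Ni(II). Group 10 minus oxidation state 2 gives a d⁸ configuration. Cyanide is a strong-field ligand (high in the spectrochemical series). A 3d d⁸ ion with strong-field ligands gains enough CFSE to favour square planar over tetrahedral. → square planar.

[Mn(OH)4]^2-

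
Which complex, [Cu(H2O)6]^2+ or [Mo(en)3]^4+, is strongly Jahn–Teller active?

[Cu(H2O)6]^2+: Summing ligand charges against the +2 overall charge gives an oxidation state of +2 for copper. Cu sits in group 11, so the d-electron count is 11 − 2 = 9. The t₂g⁶e_g³ configuration has an unevenly filled e_g set; the Jahn–Teller theorem predicts a tetragonal distortion (typically axial elongation) to lift the degeneracy.
[Mo(en)3]^4+: Ligand charges: ethylenediamine is neutral. With an overall charge of +4 the molybdenum centre must be in the +4 oxidation state. Molybdenum is a group-6 element; Mo(IV) is therefore d². The d² configuration leaves the e_g set evenly filled (or empty) — no strong Jahn–Teller driving force.

[Cu(H2O)6]^2+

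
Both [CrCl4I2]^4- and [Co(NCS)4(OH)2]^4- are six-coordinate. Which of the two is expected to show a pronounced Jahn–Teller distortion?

[CrCl4I2]^4-: Summing ligand charges against the −4 overall charge gives an oxidation state of +2 for chromium. Cr sits in group 6, so the d-electron count is 6 − 2 = 4. Chloride and iodide are weak-field ligands for a first-row metal, so the complex is high-spin. The t₂g³e_g¹ (high-spin) configuration has an unevenly filled e_g set; the Jahn–Teller theorem predicts a tetragonal distortion (typically axial elongation) to lift the degeneracy.
[Co(NCS)4(OH)2]^4-: Ligand charges: each isothiocyanate is −1; each hydroxide is −1. With an overall charge of −4 the cobalt centre must be in the +2 oxidation state. Co sits in group 9, so the d-electron count is 9 − 2 = 7. Hydroxide and isothiocyanate are weak-field ligands for a first-row metal, so the complex is high-spin. The d⁷ configuration leaves the e_g set evenly filled (or empty) — no strong Jahn–Teller driving force.

[CrCl4I2]^4-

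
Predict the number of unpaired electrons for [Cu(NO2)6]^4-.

1

Each nitro (N-bound nitrite) is −1; balancing the −4 overall charge requires Cu(II).
Cu sits in group 11, so the d-electron count is 11 − 2 = 9.
In an octahedral field the d⁹ configuration is t₂g⁶e_g³ (only one arrangement possible), giving 1 unpaired electron.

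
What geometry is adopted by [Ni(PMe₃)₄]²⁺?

square planar

Trimethylphosphine is neutral; balancing the +2 overall charge requires Ni(II).
Group 10 minus oxidation state 2 gives a d⁸ configuration.
With 4 monodentate ligands the coordination number is 4.
Trimethylphosphine is a strong-field ligand (high in the spectrochemical series).
A 3d d⁸ ion with strong-field ligands gains enough CFSE to favour square planar over tetrahedral.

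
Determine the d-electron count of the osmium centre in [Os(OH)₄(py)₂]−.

d⁵

Each hydroxide is −1; pyridine is neutral; balancing the −1 overall charge requires Os(III).
Group 8 minus oxidation state 3 gives a d⁵ configuration.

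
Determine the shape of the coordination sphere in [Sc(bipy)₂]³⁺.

Summing ligand charges against the +3 overall charge gives an oxidation state of +3 for scandium.
Group 3 minus oxidation state 3 gives a d⁰ configuration.
Counting donor atoms: 2×2,2′-bipyridine (bidentate) → 4 donors. Coordination number = 4.
A d⁰ ion has no crystal-field stabilisation preference between square planar and tetrahedral, so four ligands adopt the sterically favoured tetrahedral geometry.

tetrahedral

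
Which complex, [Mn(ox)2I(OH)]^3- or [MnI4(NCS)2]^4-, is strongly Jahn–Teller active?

[Mn(ox)2I(OH)]^3-: Summing ligand charges against the −3 overall charge gives an oxidation state of +3 for manganese. Manganese is a group-7 element; Mn(III) is therefore d⁴. Hydroxide, iodide, and oxalate are weak-field ligands for a first-row metal, so the complex is high-spin. The t₂g³e_g¹ (high-spin) configuration has an unevenly filled e_g set; the Jahn–Teller theorem predicts a tetragonal distortion (typically axial elongation) to lift the degeneracy.
[MnI4(NCS)2]^4-: Each iodide is −1; each isothiocyanate is −1; balancing the −4 overall charge requires Mn(II). Group 7 minus oxidation state 2 gives a d⁵ configuration. Iodide and isothiocyanate are weak-field ligands for a first-row metal, so the complex is high-spin. The d⁵ configuration leaves the e_g set evenly filled (or empty) — no strong Jahn–Teller driving force.

[Mn(ox)2I(OH)]^3-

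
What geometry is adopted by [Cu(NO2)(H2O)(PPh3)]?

Ligand charges: each nitro (N-bound nitrite) is −1; water is neutral; triphenylphosphine is neutral. With an overall charge of 0 the copper centre must be in the +1 oxidation state.
Copper is a group-11 element; Cu(I) is therefore d¹⁰.
Coordination number: 3.
Three ligands around a d¹⁰ centre minimise repulsion in a trigonal-planar arrangement.

trigonal planar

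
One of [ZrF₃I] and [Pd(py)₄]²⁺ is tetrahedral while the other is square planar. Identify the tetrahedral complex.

For [ZrF₃I]: Each fluoride is −1; each iodide is −1; balancing the 0 overall charge requires Zr(IV). Group 4 minus oxidation state 4 gives a d⁰ configuration. A d⁰ ion has no crystal-field stabilisation preference between square planar and tetrahedral, so four ligands adopt the sterically favoured tetrahedral geometry. → tetrahedral.
For [Pd(py)₄]²⁺: Pyridine is neutral; balancing the +2 overall charge requires Pd(II). Palladium is a group-10 element; Pd(II) is therefore d⁸. A 4d d⁸ ion has a large crystal-field splitting; square planar leaves the high-energy d_{x²−y²} orbital empty and maximises CFSE. → square planar.

[ZrF₃I]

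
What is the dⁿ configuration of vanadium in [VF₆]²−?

Each fluoride is −1; balancing the −2 overall charge requires V(IV).
V sits in group 5, so the d-electron count is 5 − 4 = 1.

d¹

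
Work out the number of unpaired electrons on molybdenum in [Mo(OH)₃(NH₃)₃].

3

Summing ligand charges against the 0 overall charge gives an oxidation state of +3 for molybdenum.
Molybdenum is a group-6 element; Mo(III) is therefore d³.
In an octahedral field the d³ configuration is t₂g³e_g⁰ (only one arrangement possible), giving 3 unpaired electrons.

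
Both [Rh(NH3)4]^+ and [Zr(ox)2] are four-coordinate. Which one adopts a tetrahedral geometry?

[Zr(ox)2]

For [Rh(NH3)4]^+: Ligand charges: ammonia is neutral. With an overall charge of +1 the rhodium centre must be in the +1 oxidation state. Rh sits in group 9, so the d-electron count is 9 − 1 = 8. A 4d d⁸ ion has a large crystal-field splitting; square planar leaves the high-energy d_{x²−y²} orbital empty and maximises CFSE. → square planar.
For [Zr(ox)2]: Ligand charges: each oxalate is −2. With an overall charge of 0 the zirconium centre must be in the +4 oxidation state. Zr sits in group 4, so the d-electron count is 4 − 4 = 0. A d⁰ ion has no crystal-field stabilisation preference between square planar and tetrahedral, so four ligands adopt the sterically favoured tetrahedral geometry. → tetrahedral.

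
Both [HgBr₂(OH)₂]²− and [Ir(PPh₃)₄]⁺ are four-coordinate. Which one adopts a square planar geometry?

For [HgBr₂(OH)₂]²−: Summing ligand charges against the −2 overall charge gives an oxidation state of +2 for mercury. Hg sits in group 12, so the d-electron count is 12 − 2 = 10. A d¹⁰ ion has no crystal-field stabilisation preference between square planar and tetrahedral, so four ligands adopt the sterically favoured tetrahedral geometry. → tetrahedral.
For [Ir(PPh₃)₄]⁺: Triphenylphosphine is neutral; balancing the +1 overall charge requires Ir(I). Group 9 minus oxidation state 1 gives a d⁸ configuration. A 5d d⁸ ion has a large crystal-field splitting; square planar leaves the high-energy d_{x²−y²} orbital empty and maximises CFSE. → square planar.

[Ir(PPh₃)₄]⁺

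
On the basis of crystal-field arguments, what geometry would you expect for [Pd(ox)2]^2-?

square planar

Each oxalate is −2; balancing the −2 overall charge requires Pd(II).
Palladium is a group-10 element; Pd(II) is therefore d⁸.
Counting donor atoms: 2×oxalate (bidentate) → 4 donors. Coordination number = 4.
A 4d d⁸ ion has a large crystal-field splitting; square planar leaves the high-energy d_{x²−y²} orbital empty and maximises CFSE.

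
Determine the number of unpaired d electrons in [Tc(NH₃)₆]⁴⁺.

3 unpaired electrons

Summing ligand charges against the +4 overall charge gives an oxidation state of +4 for technetium.
Group 7 minus oxidation state 4 gives a d³ configuration.
In an octahedral field the d³ configuration is t₂g³e_g⁰ (only one arrangement possible), giving 3 unpaired electrons.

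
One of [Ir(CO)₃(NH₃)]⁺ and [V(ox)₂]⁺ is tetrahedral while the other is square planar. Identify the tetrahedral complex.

[V(ox)₂]⁺

For [Ir(CO)₃(NH₃)]⁺: Ligand charges: carbonyl is neutral; ammonia is neutral. With an overall charge of +1 the iridium centre must be in the +1 oxidation state. Iridium is a group-9 element; Ir(I) is therefore d⁸. A 5d d⁸ ion has a large crystal-field splitting; square planar leaves the high-energy d_{x²−y²} orbital empty and maximises CFSE. → square planar.
For [V(ox)₂]⁺: Ligand charges: each oxalate is −2. With an overall charge of +1 the vanadium centre must be in the +5 oxidation state. V sits in group 5, so the d-electron count is 5 − 5 = 0. A d⁰ ion has no crystal-field stabilisation preference between square planar and tetrahedral, so four ligands adopt the sterically favoured tetrahedral geometry. → tetrahedral.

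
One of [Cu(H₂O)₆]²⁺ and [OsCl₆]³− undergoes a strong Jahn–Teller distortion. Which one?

[Cu(H₂O)₆]²⁺: Summing ligand charges against the +2 overall charge gives an oxidation state of +2 for copper. Cu sits in group 11, so the d-electron count is 11 − 2 = 9. The t₂g⁶e_g³ configuration has an unevenly filled e_g set; the Jahn–Teller theorem predicts a tetragonal distortion (typically axial elongation) to lift the degeneracy.
[OsCl₆]³−: Summing ligand charges against the −3 overall charge gives an oxidation state of +3 for osmium. Os sits in group 8, so the d-electron count is 8 − 3 = 5. A 5d ion has a large Δₒ and is invariably low-spin. The d⁵ configuration leaves the e_g set evenly filled (or empty) — no strong Jahn–Teller driving force.

[Cu(H₂O)₆]²⁺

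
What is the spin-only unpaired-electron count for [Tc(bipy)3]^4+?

2,2′-bipyridine is neutral; balancing the +4 overall charge requires Tc(IV).
Tc sits in group 7, so the d-electron count is 7 − 4 = 3.
Counting donor atoms: 3×2,2′-bipyridine (bidentate) → 6 donors. Coordination number = 6.
In an octahedral field the d³ configuration is t₂g³e_g⁰ (only one arrangement possible), giving 3 unpaired electrons.

3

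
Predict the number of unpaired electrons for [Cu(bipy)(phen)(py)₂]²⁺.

1

Summing ligand charges against the +2 overall charge gives an oxidation state of +2 for copper.
Cu sits in group 11, so the d-electron count is 11 − 2 = 9.
Counting donor atoms: 1×2,2′-bipyridine (bidentate) → 2 donors; 1×1,10-phenanthroline (bidentate) → 2 donors; 2×pyridine (monodentate) → 2 donors. Coordination number = 6.
In an octahedral field the d⁹ configuration is t₂g⁶e_g³ (only one arrangement possible), giving 1 unpaired electron.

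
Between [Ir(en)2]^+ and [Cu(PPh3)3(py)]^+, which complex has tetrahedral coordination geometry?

For [Ir(en)2]^+: Ligand charges: ethylenediamine is neutral. With an overall charge of +1 the iridium centre must be in the +1 oxidation state. Iridium is a group-9 element; Ir(I) is therefore d⁸. A 5d d⁸ ion has a large crystal-field splitting; square planar leaves the high-energy d_{x²−y²} orbital empty and maximises CFSE. → square planar.
For [Cu(PPh3)3(py)]^+: Summing ligand charges against the +1 overall charge gives an oxidation state of +1 for copper. Copper is a group-11 element; Cu(I) is therefore d¹⁰. A d¹⁰ ion has no crystal-field stabilisation preference between square planar and tetrahedral, so four ligands adopt the sterically favoured tetrahedral geometry. → tetrahedral.

[Cu(PPh3)3(py)]^+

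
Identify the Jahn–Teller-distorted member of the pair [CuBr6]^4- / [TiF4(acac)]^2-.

[CuBr6]^4-

[CuBr6]^4-: Each bromide is −1; balancing the −4 overall charge requires Cu(II). Group 11 minus oxidation state 2 gives a d⁹ configuration. The t₂g⁶e_g³ configuration has an unevenly filled e_g set; the Jahn–Teller theorem predicts a tetragonal distortion (typically axial elongation) to lift the degeneracy.
[TiF4(acac)]^2-: Summing ligand charges against the −2 overall charge gives an oxidation state of +3 for titanium. Titanium is a group-4 element; Ti(III) is therefore d¹. The d¹ configuration leaves the e_g set evenly filled (or empty) — no strong Jahn–Teller driving force.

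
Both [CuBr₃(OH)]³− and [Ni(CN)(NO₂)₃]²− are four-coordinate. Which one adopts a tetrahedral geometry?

For [CuBr₃(OH)]³−: Each bromide is −1; each hydroxide is −1; balancing the −3 overall charge requires Cu(I). Copper is a group-11 element; Cu(I) is therefore d¹⁰. A d¹⁰ ion has no crystal-field stabilisation preference between square planar and tetrahedral, so four ligands adopt the sterically favoured tetrahedral geometry. → tetrahedral.
For [Ni(CN)(NO₂)₃]²−: Summing ligand charges against the −2 overall charge gives an oxidation state of +2 for nickel. Ni sits in group 10, so the d-electron count is 10 − 2 = 8. Cyanide and nitro (N-bound nitrite) are strong-field ligands (high in the spectrochemical series). A 3d d⁸ ion with strong-field ligands gains enough CFSE to favour square planar over tetrahedral. → square planar.

[CuBr₃(OH)]³−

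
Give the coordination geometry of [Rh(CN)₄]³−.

Each cyanide is −1; balancing the −3 overall charge requires Rh(I).
Rh sits in group 9, so the d-electron count is 9 − 1 = 8.
With 4 monodentate ligands the coordination number is 4.
A 4d d⁸ ion has a large crystal-field splitting; square planar leaves the high-energy d_{x²−y²} orbital empty and maximises CFSE.

square planar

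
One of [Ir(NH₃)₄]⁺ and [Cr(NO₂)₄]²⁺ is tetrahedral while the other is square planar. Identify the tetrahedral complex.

[Cr(NO₂)₄]²⁺

For [Ir(NH₃)₄]⁺: Ammonia is neutral; balancing the +1 overall charge requires Ir(I). Ir sits in group 9, so the d-electron count is 9 − 1 = 8. A 5d d⁸ ion has a large crystal-field splitting; square planar leaves the high-energy d_{x²−y²} orbital empty and maximises CFSE. → square planar.
For [Cr(NO₂)₄]²⁺: Ligand charges: each nitro (N-bound nitrite) is −1. With an overall charge of +2 the chromium centre must be in the +6 oxidation state. Chromium is a group-6 element; Cr(VI) is therefore d⁰. A d⁰ ion has no crystal-field stabilisation preference between square planar and tetrahedral, so four ligands adopt the sterically favoured tetrahedral geometry. → tetrahedral.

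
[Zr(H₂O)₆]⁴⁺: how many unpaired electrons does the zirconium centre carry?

Water is neutral; balancing the +4 overall charge requires Zr(IV).
Zr sits in group 4, so the d-electron count is 4 − 4 = 0.
In an octahedral field the d⁰ configuration is t₂g⁰e_g⁰, giving 0 unpaired electrons.

0 unpaired electrons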